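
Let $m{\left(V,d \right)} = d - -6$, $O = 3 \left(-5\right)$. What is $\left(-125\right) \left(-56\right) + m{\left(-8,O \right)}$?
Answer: $6991$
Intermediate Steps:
$O = -15$
$m{\left(V,d \right)} = 6 + d$ ($m{\left(V,d \right)} = d + 6 = 6 + d$)
$\left(-125\right) \left(-56\right) + m{\left(-8,O \right)} = \left(-125\right) \left(-56\right) + \left(6 - 15\right) = 7000 - 9 = 6991$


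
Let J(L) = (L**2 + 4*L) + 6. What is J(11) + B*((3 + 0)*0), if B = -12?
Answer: 171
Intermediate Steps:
J(L) = 6 + L**2 + 4*L
J(11) + B*((3 + 0)*0) = (6 + 11**2 + 4*11) - 12*(3 + 0)*0 = (6 + 121 + 44) - 36*0 = 171 - 12*0 = 171 + 0 = 171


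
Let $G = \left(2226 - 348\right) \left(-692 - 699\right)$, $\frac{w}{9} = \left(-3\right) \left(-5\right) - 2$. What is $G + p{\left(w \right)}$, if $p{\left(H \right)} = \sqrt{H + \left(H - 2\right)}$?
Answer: $-2612298 + 2 \sqrt{58} \approx -2.6123 \cdot 10^{6}$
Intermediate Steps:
$w = 117$ ($w = 9 \left(\left(-3\right) \left(-5\right) - 2\right) = 9 \left(15 - 2\right) = 9 \cdot 13 = 117$)
$p{\left(H \right)} = \sqrt{-2 + 2 H}$ ($p{\left(H \right)} = \sqrt{H + \left(H - 2\right)} = \sqrt{H + \left(-2 + H\right)} = \sqrt{-2 + 2 H}$)
$G = -2612298$ ($G = 1878 \left(-1391\right) = -2612298$)
$G + p{\left(w \right)} = -2612298 + \sqrt{-2 + 2 \cdot 117} = -2612298 + \sqrt{-2 + 234} = -2612298 + \sqrt{232} = -2612298 + 2 \sqrt{58}$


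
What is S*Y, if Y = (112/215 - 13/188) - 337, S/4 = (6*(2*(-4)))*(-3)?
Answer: -1958872176/10105 ≈ -1.9385e+5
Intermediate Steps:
S = 576 (S = 4*((6*(2*(-4)))*(-3)) = 4*((6*(-8))*(-3)) = 4*(-48*(-3)) = 4*144 = 576)
Y = -13603279/40420 (Y = (112*(1/215) - 13*1/188) - 337 = (112/215 - 13/188) - 337 = 18261/40420 - 337 = -13603279/40420 ≈ -336.55)
S*Y = 576*(-13603279/40420) = -1958872176/10105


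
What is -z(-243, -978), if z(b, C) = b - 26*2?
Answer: 295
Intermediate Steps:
z(b, C) = -52 + b (z(b, C) = b - 52 = -52 + b)
-z(-243, -978) = -(-52 - 243) = -1*(-295) = 295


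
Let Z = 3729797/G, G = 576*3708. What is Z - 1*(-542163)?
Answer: 1157959802501/2135808 ≈ 5.4217e+5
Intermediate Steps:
G = 2135808
Z = 3729797/2135808 ≈ 1.7463
Z - 1*(-542163) = 3729797/2135808 - 1*(-542163) = 3729797/2135808 + 542163 = 1157959802501/2135808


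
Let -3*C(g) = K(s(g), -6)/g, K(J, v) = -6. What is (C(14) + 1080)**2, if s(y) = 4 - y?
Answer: 57168721/49 ≈ 1.1667e+6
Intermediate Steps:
C(g) = 2/g (C(g) = -(-2)/g = 2/g)
(C(14) + 1080)**2 = (2/14 + 1080)**2 = (2*(1/14) + 1080)**2 = (1/7 + 1080)**2 = (7561/7)**2 = 57168721/49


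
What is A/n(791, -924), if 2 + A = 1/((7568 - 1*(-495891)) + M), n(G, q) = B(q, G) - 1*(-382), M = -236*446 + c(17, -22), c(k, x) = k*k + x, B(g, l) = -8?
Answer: -72449/13547980 ≈ -0.0053476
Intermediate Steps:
c(k, x) = x + k² (c(k, x) = k² + x = x + k²)
M = -104989 (M = -236*446 + (-22 + 17²) = -105256 + (-22 + 289) = -105256 + 267 = -104989)
n(G, q) = 374 (n(G, q) = -8 - 1*(-382) = -8 + 382 = 374)
A = -796939/398470 (A = -2 + 1/((7568 - 1*(-495891)) - 104989) = -2 + 1/((7568 + 495891) - 104989) = -2 + 1/(503459 - 104989) = -2 + 1/398470 = -796939/398470 ≈ -2.0000)
A/n(791, -924) = -796939/398470/374 = -796939/398470*1/374 = -72449/13547980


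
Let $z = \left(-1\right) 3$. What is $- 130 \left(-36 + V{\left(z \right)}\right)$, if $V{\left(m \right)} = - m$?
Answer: $4290$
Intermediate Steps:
$z = -3$
$- 130 \left(-36 + V{\left(z \right)}\right) = - 130 \left(-36 - -3\right) = - 130 \left(-36 + 3\right) = \left(-130\right) \left(-33\right) = 4290$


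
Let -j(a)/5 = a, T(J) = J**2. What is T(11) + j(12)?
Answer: 61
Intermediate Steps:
j(a) = -5*a
T(11) + j(12) = 11**2 - 5*12 = 121 - 60 = 61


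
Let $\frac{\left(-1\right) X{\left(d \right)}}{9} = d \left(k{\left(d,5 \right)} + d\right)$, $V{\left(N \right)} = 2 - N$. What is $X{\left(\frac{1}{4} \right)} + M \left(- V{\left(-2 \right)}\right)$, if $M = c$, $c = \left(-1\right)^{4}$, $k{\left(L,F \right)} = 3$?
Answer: $- \frac{181}{16} \approx -11.313$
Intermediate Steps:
$c = 1$
$M = 1$
$X{\left(d \right)} = - 9 d \left(3 + d\right)$
$X{\left(\frac{1}{4} \right)} + M \left(- V{\left(-2 \right)}\right) = - \frac{9 \left(3 + \frac{1}{4}\right)}{4} + 1 \left(- (2 - -2)\right) = \left(-9\right) \frac{1}{4} \left(3 + \frac{1}{4}\right) + 1 \left(- (2 + 2)\right) = \left(-9\right) \frac{1}{4} \cdot \frac{13}{4} + 1 \left(\left(-1\right) 4\right) = - \frac{117}{16} + 1 \left(-4\right) = - \frac{117}{16} - 4 = - \frac{181}{16}$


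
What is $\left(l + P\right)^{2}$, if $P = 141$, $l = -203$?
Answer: $3844$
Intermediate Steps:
$\left(l + P\right)^{2} = \left(-203 + 141\right)^{2} = \left(-62\right)^{2} = 3844$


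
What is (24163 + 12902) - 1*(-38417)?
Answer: 75482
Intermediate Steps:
(24163 + 12902) - 1*(-38417) = 37065 + 38417 = 75482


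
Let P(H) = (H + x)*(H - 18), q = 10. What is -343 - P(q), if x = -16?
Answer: -391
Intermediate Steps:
P(H) = (-18 + H)*(-16 + H) (P(H) = (H - 16)*(H - 18) = (-16 + H)*(-18 + H) = (-18 + H)*(-16 + H))
-343 - P(q) = -343 - (288 + 10² - 34*10) = -343 - (288 + 100 - 340) = -343 - 1*48 = -343 - 48 = -391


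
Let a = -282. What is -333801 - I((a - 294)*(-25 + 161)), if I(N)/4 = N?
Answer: -20457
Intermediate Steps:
I(N) = 4*N
-333801 - I((a - 294)*(-25 + 161)) = -333801 - 4*(-282 - 294)*(-25 + 161) = -333801 - 4*(-576*136) = -333801 - 4*(-78336) = -333801 - 1*(-313344) = -333801 + 313344 = -20457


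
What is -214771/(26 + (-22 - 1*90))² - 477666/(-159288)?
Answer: -319558597/12271813 ≈ -26.040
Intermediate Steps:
-214771/(26 + (-22 - 1*90))² - 477666/(-159288) = -214771/(26 + (-22 - 90))² - 477666*(-1/159288) = -214771/(26 - 112)² + 79611/26548 = -214771/((-86)²) + 79611/26548 = -214771/7396 + 79611/26548 = -319558597/12271813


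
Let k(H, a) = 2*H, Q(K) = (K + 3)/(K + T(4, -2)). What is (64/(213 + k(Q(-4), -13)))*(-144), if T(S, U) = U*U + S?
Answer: -18432/425 ≈ -43.369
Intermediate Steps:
T(S, U) = S + U² (T(S, U) = U² + S = S + U²)
Q(K) = (3 + K)/(8 + K) (Q(K) = (K + 3)/(K + (4 + (-2)²)) = (3 + K)/(K + (4 + 4)) = (3 + K)/(K + 8) = (3 + K)/(8 + K))
(64/(213 + k(Q(-4), -13)))*(-144) = (64/(213 + 2*((3 - 4)/(8 - 4))))*(-144) = (64/(213 + 2*(-1/4)))*(-144) = (64/(213 + 2*((¼)*(-1))))*(-144) = (64/(213 + 2*(-¼)))*(-144) = (64/(213 - ½))*(-144) = (64/(425/2))*(-144) = (64*(2/425))*(-144) = (128/425)*(-144) = -18432/425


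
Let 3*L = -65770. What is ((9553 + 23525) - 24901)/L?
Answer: -24531/65770 ≈ -0.37298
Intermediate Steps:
L = -65770/3 (L = (1/3)*(-65770) = -65770/3 ≈ -21923.)
((9553 + 23525) - 24901)/L = ((9553 + 23525) - 24901)/(-65770/3) = (33078 - 24901)*(-3/65770) = 8177*(-3/65770) = -24531/65770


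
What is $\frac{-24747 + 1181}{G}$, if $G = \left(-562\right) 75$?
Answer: $\frac{11783}{21075} \approx 0.5591$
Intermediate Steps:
$G = -42150$
$\frac{-24747 + 1181}{G} = \frac{-24747 + 1181}{-42150} = \left(-23566\right) \left(- \frac{1}{42150}\right) = \frac{11783}{21075}$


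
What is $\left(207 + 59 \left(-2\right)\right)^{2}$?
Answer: $7921$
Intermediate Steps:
$\left(207 + 59 \left(-2\right)\right)^{2} = \left(207 - 118\right)^{2} = 89^{2} = 7921$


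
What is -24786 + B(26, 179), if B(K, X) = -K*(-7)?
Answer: -24604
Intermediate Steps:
B(K, X) = 7*K
-24786 + B(26, 179) = -24786 + 7*26 = -24786 + 182 = -24604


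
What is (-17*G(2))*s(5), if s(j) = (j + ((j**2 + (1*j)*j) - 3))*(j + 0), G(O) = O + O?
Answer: -17680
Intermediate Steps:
G(O) = 2*O
s(j) = j*(-3 + j + 2*j**2) (s(j) = (j + ((j**2 + j*j) - 3))*j = (j + ((j**2 + j**2) - 3))*j = (j + (2*j**2 - 3))*j = (j + (-3 + 2*j**2))*j = (-3 + j + 2*j**2)*j = j*(-3 + j + 2*j**2))
(-17*G(2))*s(5) = (-34*2)*(5*(-3 + 5 + 2*5**2)) = (-17*4)*(5*(-3 + 5 + 2*25)) = -340*(-3 + 5 + 50) = -340*52 = -68*260 = -17680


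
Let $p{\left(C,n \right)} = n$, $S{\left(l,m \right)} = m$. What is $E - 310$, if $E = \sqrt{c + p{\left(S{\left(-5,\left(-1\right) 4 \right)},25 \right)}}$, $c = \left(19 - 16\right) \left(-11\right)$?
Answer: $-310 + 2 i \sqrt{2} \approx -310.0 + 2.8284 i$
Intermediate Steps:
$c = -33$ ($c = 3 \left(-11\right) = -33$)
$E = 2 i \sqrt{2}$ ($E = \sqrt{-33 + 25} = \sqrt{-8} = 2 i \sqrt{2} \approx 2.8284 i$)
$E - 310 = 2 i \sqrt{2} - 310 = -310 + 2 i \sqrt{2}$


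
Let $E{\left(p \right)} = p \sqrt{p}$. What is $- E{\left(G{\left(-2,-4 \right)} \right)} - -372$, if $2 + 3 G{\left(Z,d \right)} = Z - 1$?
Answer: $372 + \frac{5 i \sqrt{15}}{9} \approx 372.0 + 2.1517 i$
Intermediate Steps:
$G{\left(Z,d \right)} = -1 + \frac{Z}{3}$ ($G{\left(Z,d \right)} = - \frac{2}{3} + \frac{Z - 1}{3} = - \frac{2}{3} + \frac{-1 + Z}{3} = - \frac{2}{3} + \left(- \frac{1}{3} + \frac{Z}{3}\right) = -1 + \frac{Z}{3}$)
$E{\left(p \right)} = p^{\frac{3}{2}}$
$- E{\left(G{\left(-2,-4 \right)} \right)} - -372 = - \left(-1 + \frac{1}{3} \left(-2\right)\right)^{\frac{3}{2}} - -372 = - \left(-1 - \frac{2}{3}\right)^{\frac{3}{2}} + 372 = - \left(- \frac{5}{3}\right)^{\frac{3}{2}} + 372 = - \frac{\left(-5\right) i \sqrt{15}}{9} + 372 = \frac{5 i \sqrt{15}}{9} + 372 = 372 + \frac{5 i \sqrt{15}}{9}$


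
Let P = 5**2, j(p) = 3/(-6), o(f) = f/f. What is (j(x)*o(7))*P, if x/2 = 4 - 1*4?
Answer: -25/2 ≈ -12.500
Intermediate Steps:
x = 0 (x = 2*(4 - 1*4) = 2*(4 - 4) = 2*0 = 0)
o(f) = 1
j(p) = -1/2 (j(p) = 3*(-1/6) = -1/2)
P = 25
(j(x)*o(7))*P = -1/2*1*25 = -1/2*25 = -25/2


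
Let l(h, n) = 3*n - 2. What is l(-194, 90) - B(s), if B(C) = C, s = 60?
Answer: 208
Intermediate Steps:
l(h, n) = -2 + 3*n
l(-194, 90) - B(s) = (-2 + 3*90) - 1*60 = (-2 + 270) - 60 = 268 - 60 = 208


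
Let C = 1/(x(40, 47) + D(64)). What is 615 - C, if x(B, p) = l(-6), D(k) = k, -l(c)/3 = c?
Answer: 50429/82 ≈ 614.99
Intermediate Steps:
l(c) = -3*c
x(B, p) = 18 (x(B, p) = -3*(-6) = 18)
C = 1/82 (C = 1/(18 + 64) = 1/82 ≈ 0.012195)
615 - C = 615 - 1*1/82 = 615 - 1/82 = 50429/82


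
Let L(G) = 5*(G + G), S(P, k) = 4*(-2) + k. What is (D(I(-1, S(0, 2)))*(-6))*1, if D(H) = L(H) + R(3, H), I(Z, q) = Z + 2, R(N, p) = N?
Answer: -78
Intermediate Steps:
S(P, k) = -8 + k
I(Z, q) = 2 + Z
L(G) = 10*G (L(G) = 5*(2*G) = 10*G)
D(H) = 3 + 10*H (D(H) = 10*H + 3 = 3 + 10*H)
(D(I(-1, S(0, 2)))*(-6))*1 = ((3 + 10*(2 - 1))*(-6))*1 = ((3 + 10*1)*(-6))*1 = ((3 + 10)*(-6))*1 = (13*(-6))*1 = -78*1 = -78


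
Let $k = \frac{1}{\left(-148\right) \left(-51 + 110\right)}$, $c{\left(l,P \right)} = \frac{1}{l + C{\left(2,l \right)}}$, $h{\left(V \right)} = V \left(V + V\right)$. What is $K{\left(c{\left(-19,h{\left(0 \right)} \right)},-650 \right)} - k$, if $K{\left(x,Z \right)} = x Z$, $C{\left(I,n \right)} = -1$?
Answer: $\frac{283791}{8732} \approx 32.5$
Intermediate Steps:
$h{\left(V \right)} = 2 V^{2}$ ($h{\left(V \right)} = V 2 V = 2 V^{2}$)
$c{\left(l,P \right)} = \frac{1}{-1 + l}$ ($c{\left(l,P \right)} = \frac{1}{l - 1} = \frac{1}{-1 + l}$)
$k = - \frac{1}{8732}$ ($k = \frac{1}{\left(-148\right) 59} = \frac{1}{-8732} = - \frac{1}{8732} \approx -0.00011452$)
$K{\left(x,Z \right)} = Z x$
$K{\left(c{\left(-19,h{\left(0 \right)} \right)},-650 \right)} - k = - \frac{650}{-1 - 19} - - \frac{1}{8732} = - \frac{650}{-20} + \frac{1}{8732} = \left(-650\right) \left(- \frac{1}{20}\right) + \frac{1}{8732} = \frac{65}{2} + \frac{1}{8732} = \frac{283791}{8732}$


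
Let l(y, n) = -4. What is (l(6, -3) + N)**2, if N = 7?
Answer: 9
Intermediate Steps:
(l(6, -3) + N)**2 = (-4 + 7)**2 = 3**2 = 9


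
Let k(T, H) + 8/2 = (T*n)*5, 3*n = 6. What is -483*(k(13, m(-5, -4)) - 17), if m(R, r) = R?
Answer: -52647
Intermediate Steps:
n = 2 (n = (⅓)*6 = 2)
k(T, H) = -4 + 10*T (k(T, H) = -4 + (T*2)*5 = -4 + (2*T)*5 = -4 + 10*T)
-483*(k(13, m(-5, -4)) - 17) = -483*((-4 + 10*13) - 17) = -483*((-4 + 130) - 17) = -483*(126 - 17) = -483*109 = -52647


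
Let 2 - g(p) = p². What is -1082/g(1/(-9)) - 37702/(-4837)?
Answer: -59693476/111251 ≈ -536.57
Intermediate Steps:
g(p) = 2 - p²
-1082/g(1/(-9)) - 37702/(-4837) = -1082/(2 - (1/(-9))²) - 37702/(-4837) = -1082/(2 - (-⅑)²) - 37702*(-1/4837) = -1082/(2 - 1*1/81) + 5386/691 = -1082/(2 - 1/81) + 5386/691 = -1082/161/81 + 5386/691 = -1082*81/161 + 5386/691 = -87642/161 + 5386/691 = -59693476/111251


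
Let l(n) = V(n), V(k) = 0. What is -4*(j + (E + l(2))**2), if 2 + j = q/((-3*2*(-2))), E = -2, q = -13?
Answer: -11/3 ≈ -3.6667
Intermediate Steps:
l(n) = 0
j = -37/12 (j = -2 - 13/(-3*2*(-2)) = -2 - 13/((-6*(-2))) = -2 - 13/12 = -37/12 ≈ -3.0833)
-4*(j + (E + l(2))**2) = -4*(-37/12 + (-2 + 0)**2) = -4*(-37/12 + (-2)**2) = -4*(-37/12 + 4) = -4*11/12 = -11/3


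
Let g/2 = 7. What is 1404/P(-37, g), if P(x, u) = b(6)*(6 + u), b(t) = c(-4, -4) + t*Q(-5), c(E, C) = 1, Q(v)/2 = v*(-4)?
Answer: 351/1205 ≈ 0.29129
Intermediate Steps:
g = 14 (g = 2*7 = 14)
Q(v) = -8*v (Q(v) = 2*(v*(-4)) = 2*(-4*v) = -8*v)
b(t) = 1 + 40*t (b(t) = 1 + t*(-8*(-5)) = 1 + t*40 = 1 + 40*t)
P(x, u) = 1446 + 241*u (P(x, u) = (1 + 40*6)*(6 + u) = (1 + 240)*(6 + u) = 241*(6 + u) = 1446 + 241*u)
1404/P(-37, g) = 1404/(1446 + 241*14) = 1404/(1446 + 3374) = 1404/4820 = 1404*(1/4820) = 351/1205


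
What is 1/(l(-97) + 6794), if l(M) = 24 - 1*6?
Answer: 1/6812 ≈ 0.00014680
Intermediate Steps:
l(M) = 18 (l(M) = 24 - 6 = 18)
1/(l(-97) + 6794) = 1/(18 + 6794) = 1/6812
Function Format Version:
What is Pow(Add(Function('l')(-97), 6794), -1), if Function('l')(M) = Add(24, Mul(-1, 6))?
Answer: Rational(1, 6812) ≈ 0.00014680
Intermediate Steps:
Function('l')(M) = 18 (Function('l')(M) = Add(24, -6) = 18)
Pow(Add(Function('l')(-97), 6794), -1) = Pow(Add(18, 6794), -1) = Pow(6812, -1) = Rational(1, 6812)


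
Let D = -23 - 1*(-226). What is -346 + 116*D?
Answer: 23202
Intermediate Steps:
D = 203 (D = -23 + 226 = 203)
-346 + 116*D = -346 + 116*203 = -346 + 23548 = 23202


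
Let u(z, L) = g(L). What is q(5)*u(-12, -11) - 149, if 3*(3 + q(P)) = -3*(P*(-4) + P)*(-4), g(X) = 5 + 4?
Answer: -716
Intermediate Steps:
g(X) = 9
q(P) = -3 - 12*P (q(P) = -3 + (-3*(P*(-4) + P)*(-4))/3 = -3 + (-3*(-4*P + P)*(-4))/3 = -3 + (-(-9)*P*(-4))/3 = -3 + ((9*P)*(-4))/3 = -3 + (-36*P)/3 = -3 - 12*P)
u(z, L) = 9
q(5)*u(-12, -11) - 149 = (-3 - 12*5)*9 - 149 = (-3 - 60)*9 - 149 = -63*9 - 149 = -567 - 149 = -716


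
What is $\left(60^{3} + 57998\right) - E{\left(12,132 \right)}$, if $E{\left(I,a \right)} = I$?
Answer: $273986$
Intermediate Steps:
$\left(60^{3} + 57998\right) - E{\left(12,132 \right)} = \left(60^{3} + 57998\right) - 12 = \left(216000 + 57998\right) - 12 = 273998 - 12 = 273986$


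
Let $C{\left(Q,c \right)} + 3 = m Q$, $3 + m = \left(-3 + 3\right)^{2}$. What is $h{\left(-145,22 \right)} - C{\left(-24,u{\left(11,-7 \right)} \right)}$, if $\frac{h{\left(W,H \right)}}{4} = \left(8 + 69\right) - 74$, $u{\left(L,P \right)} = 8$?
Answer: $-57$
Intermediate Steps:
$h{\left(W,H \right)} = 12$ ($h{\left(W,H \right)} = 4 \left(\left(8 + 69\right) - 74\right) = 4 \left(77 - 74\right) = 4 \cdot 3 = 12$)
$m = -3$ ($m = -3 + \left(-3 + 3\right)^{2} = -3 + 0^{2} = -3 + 0 = -3$)
$C{\left(Q,c \right)} = -3 - 3 Q$
$h{\left(-145,22 \right)} - C{\left(-24,u{\left(11,-7 \right)} \right)} = 12 - \left(-3 - -72\right) = 12 - \left(-3 + 72\right) = 12 - 69 = -57$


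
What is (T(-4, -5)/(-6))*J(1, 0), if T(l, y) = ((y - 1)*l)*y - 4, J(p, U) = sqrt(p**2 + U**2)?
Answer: 62/3 ≈ 20.667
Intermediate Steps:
J(p, U) = sqrt(U**2 + p**2)
T(l, y) = -4 + l*y*(-1 + y) (T(l, y) = ((-1 + y)*l)*y - 4 = (l*(-1 + y))*y - 4 = l*y*(-1 + y) - 4 = -4 + l*y*(-1 + y))
(T(-4, -5)/(-6))*J(1, 0) = ((-4 - 4*(-5)**2 - 1*(-4)*(-5))/(-6))*sqrt(0**2 + 1**2) = (-(-4 - 4*25 - 20)/6)*sqrt(0 + 1) = (-(-4 - 100 - 20)/6)*sqrt(1) = -1/6*(-124)*1 = (62/3)*1 = 62/3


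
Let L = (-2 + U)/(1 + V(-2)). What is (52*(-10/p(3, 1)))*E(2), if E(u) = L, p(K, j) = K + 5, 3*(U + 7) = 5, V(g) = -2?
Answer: -1430/3 ≈ -476.67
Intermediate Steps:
U = -16/3 (U = -7 + (⅓)*5 = -7 + 5/3 = -16/3 ≈ -5.3333)
p(K, j) = 5 + K
L = 22/3 (L = (-2 - 16/3)/(1 - 2) = -22/3/(-1) = -22/3*(-1) = 22/3 ≈ 7.3333)
E(u) = 22/3
(52*(-10/p(3, 1)))*E(2) = (52*(-10/(5 + 3)))*(22/3) = (52*(-10/8))*(22/3) = (52*(-10*⅛))*(22/3) = (52*(-5/4))*(22/3) = -65*22/3 = -1430/3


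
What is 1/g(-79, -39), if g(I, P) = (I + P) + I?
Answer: -1/197 ≈ -0.0050761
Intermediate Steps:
g(I, P) = P + 2*I
1/g(-79, -39) = 1/(-39 + 2*(-79)) = 1/(-39 - 158) = 1/(-197) = -1/197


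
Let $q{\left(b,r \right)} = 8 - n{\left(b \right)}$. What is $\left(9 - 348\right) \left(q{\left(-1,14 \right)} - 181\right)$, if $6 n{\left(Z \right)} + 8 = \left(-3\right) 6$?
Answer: $57178$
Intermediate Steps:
$n{\left(Z \right)} = - \frac{13}{3}$ ($n{\left(Z \right)} = - \frac{4}{3} + \frac{\left(-3\right) 6}{6} = - \frac{4}{3} + \frac{1}{6} \left(-18\right) = - \frac{4}{3} - 3 = - \frac{13}{3}$)
$q{\left(b,r \right)} = \frac{37}{3}$ ($q{\left(b,r \right)} = 8 - - \frac{13}{3} = 8 + \frac{13}{3} = \frac{37}{3}$)
$\left(9 - 348\right) \left(q{\left(-1,14 \right)} - 181\right) = \left(9 - 348\right) \left(\frac{37}{3} - 181\right) = - 339 \left(\frac{37}{3} - 181\right) = \left(-339\right) \left(- \frac{506}{3}\right) = 57178$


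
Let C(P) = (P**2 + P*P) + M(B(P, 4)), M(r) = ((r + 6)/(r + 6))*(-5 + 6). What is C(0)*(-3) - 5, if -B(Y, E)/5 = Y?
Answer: -8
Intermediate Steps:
B(Y, E) = -5*Y
M(r) = 1 (M(r) = ((6 + r)/(6 + r))*1 = 1*1 = 1)
C(P) = 1 + 2*P**2 (C(P) = (P**2 + P*P) + 1 = (P**2 + P**2) + 1 = 2*P**2 + 1 = 1 + 2*P**2)
C(0)*(-3) - 5 = (1 + 2*0**2)*(-3) - 5 = (1 + 2*0)*(-3) - 5 = (1 + 0)*(-3) - 5 = 1*(-3) - 5 = -3 - 5 = -8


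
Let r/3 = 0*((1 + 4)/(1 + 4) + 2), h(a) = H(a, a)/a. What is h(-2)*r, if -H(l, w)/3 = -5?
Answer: 0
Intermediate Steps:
H(l, w) = 15 (H(l, w) = -3*(-5) = 15)
h(a) = 15/a
r = 0 (r = 3*(0*((1 + 4)/(1 + 4) + 2)) = 3*(0*(5/5 + 2)) = 3*(0*(5*(⅕) + 2)) = 3*(0*(1 + 2)) = 3*(0*3) = 3*0 = 0)
h(-2)*r = (15/(-2))*0 = (15*(-½))*0 = -15/2*0 = 0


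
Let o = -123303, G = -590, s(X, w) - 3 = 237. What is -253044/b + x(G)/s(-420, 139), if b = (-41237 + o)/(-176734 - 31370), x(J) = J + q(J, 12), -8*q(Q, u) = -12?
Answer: -1263836929003/3948960 ≈ -3.2004e+5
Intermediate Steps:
s(X, w) = 240 (s(X, w) = 3 + 237 = 240)
q(Q, u) = 3/2 (q(Q, u) = -⅛*(-12) = 3/2)
x(J) = 3/2 + J (x(J) = J + 3/2 = 3/2 + J)
b = 41135/52026 (b = (-41237 - 123303)/(-176734 - 31370) = -164540/(-208104) = -164540*(-1/208104) = 41135/52026 ≈ 0.79066)
-253044/b + x(G)/s(-420, 139) = -253044/41135/52026 + (3/2 - 590)/240 = -253044*52026/41135 - 1177/2*1/240 = -13164867144/41135 - 1177/480 = -1263836929003/3948960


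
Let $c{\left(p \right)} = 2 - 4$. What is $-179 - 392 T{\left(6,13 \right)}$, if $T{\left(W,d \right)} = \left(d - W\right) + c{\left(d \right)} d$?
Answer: $7269$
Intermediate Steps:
$c{\left(p \right)} = -2$
$T{\left(W,d \right)} = - W - d$ ($T{\left(W,d \right)} = \left(d - W\right) - 2 d = - W - d$)
$-179 - 392 T{\left(6,13 \right)} = -179 - 392 \left(\left(-1\right) 6 - 13\right) = -179 - 392 \left(-6 - 13\right) = -179 - -7448 = -179 + 7448 = 7269$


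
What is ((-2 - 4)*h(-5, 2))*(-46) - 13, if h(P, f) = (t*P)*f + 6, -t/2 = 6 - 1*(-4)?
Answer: 56843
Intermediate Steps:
t = -20 (t = -2*(6 - 1*(-4)) = -2*(6 + 4) = -2*10 = -20)
h(P, f) = 6 - 20*P*f (h(P, f) = (-20*P)*f + 6 = -20*P*f + 6 = 6 - 20*P*f)
((-2 - 4)*h(-5, 2))*(-46) - 13 = ((-2 - 4)*(6 - 20*(-5)*2))*(-46) - 13 = -6*(6 + 200)*(-46) - 13 = -6*206*(-46) - 13 = -1236*(-46) - 13 = 56856 - 13 = 56843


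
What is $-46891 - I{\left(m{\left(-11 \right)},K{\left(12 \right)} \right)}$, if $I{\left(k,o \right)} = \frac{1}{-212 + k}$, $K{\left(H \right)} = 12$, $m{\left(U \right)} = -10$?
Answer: $- \frac{10409801}{222} \approx -46891.0$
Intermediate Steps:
$-46891 - I{\left(m{\left(-11 \right)},K{\left(12 \right)} \right)} = -46891 - \frac{1}{-212 - 10} = -46891 - \frac{1}{-222} = -46891 - - \frac{1}{222} = -46891 + \frac{1}{222} = - \frac{10409801}{222}$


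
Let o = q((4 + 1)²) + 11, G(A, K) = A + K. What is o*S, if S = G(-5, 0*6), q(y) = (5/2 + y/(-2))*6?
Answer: 245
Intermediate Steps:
q(y) = 15 - 3*y (q(y) = (5*(½) + y*(-½))*6 = (5/2 - y/2)*6 = 15 - 3*y)
S = -5 (S = -5 + 0*6 = -5 + 0 = -5)
o = -49 (o = (15 - 3*(4 + 1)²) + 11 = (15 - 3*5²) + 11 = (15 - 3*25) + 11 = (15 - 75) + 11 = -60 + 11 = -49)
o*S = -49*(-5) = 245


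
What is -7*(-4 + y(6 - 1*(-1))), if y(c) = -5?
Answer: 63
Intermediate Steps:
-7*(-4 + y(6 - 1*(-1))) = -7*(-4 - 5) = -7*(-9) = 63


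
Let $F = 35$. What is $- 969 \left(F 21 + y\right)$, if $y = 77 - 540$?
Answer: $-263568$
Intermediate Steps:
$y = -463$
$- 969 \left(F 21 + y\right) = - 969 \left(35 \cdot 21 - 463\right) = - 969 \left(735 - 463\right) = \left(-969\right) 272 = -263568$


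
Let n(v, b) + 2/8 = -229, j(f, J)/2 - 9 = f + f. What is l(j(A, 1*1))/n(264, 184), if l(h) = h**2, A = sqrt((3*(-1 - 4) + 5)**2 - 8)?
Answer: -7184/917 - 1152*sqrt(23)/917 ≈ -13.859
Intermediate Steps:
A = 2*sqrt(23) (A = sqrt((3*(-5) + 5)**2 - 8) = sqrt((-15 + 5)**2 - 8) = sqrt((-10)**2 - 8) = sqrt(100 - 8) = sqrt(92) = 2*sqrt(23) ≈ 9.5917)
j(f, J) = 18 + 4*f (j(f, J) = 18 + 2*(f + f) = 18 + 2*(2*f) = 18 + 4*f)
n(v, b) = -917/4 (n(v, b) = -1/4 - 229 = -917/4)
l(j(A, 1*1))/n(264, 184) = (18 + 4*(2*sqrt(23)))**2/(-917/4) = (18 + 8*sqrt(23))**2*(-4/917) = -4*(18 + 8*sqrt(23))**2/917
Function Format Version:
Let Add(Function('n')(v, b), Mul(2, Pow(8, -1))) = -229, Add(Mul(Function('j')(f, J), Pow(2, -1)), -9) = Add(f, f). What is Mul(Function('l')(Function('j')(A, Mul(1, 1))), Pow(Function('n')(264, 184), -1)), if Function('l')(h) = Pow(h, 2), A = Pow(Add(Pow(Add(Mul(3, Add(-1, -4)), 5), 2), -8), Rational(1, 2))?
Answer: Add(Rational(-7184, 917), Mul(Rational(-1152, 917), Pow(23, Rational(1, 2)))) ≈ -13.859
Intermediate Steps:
A = Mul(2, Pow(23, Rational(1, 2))) (A = Pow(Add(Pow(Add(Mul(3, -5), 5), 2), -8), Rational(1, 2)) = Pow(Add(Pow(Add(-15, 5), 2), -8), Rational(1, 2)) = Pow(Add(Pow(-10, 2), -8), Rational(1, 2)) = Pow(Add(100, -8), Rational(1, 2)) = Pow(92, Rational(1, 2)) = Mul(2, Pow(23, Rational(1, 2))) ≈ 9.5917)
Function('j')(f, J) = Add(18, Mul(4, f)) (Function('j')(f, J) = Add(18, Mul(2, Add(f, f))) = Add(18, Mul(2, Mul(2, f))) = Add(18, Mul(4, f)))
Function('n')(v, b) = Rational(-917, 4) (Function('n')(v, b) = Add(Rational(-1, 4), -229) = Rational(-917, 4))
Mul(Function('l')(Function('j')(A, Mul(1, 1))), Pow(Function('n')(264, 184), -1)) = Mul(Pow(Add(18, Mul(4, Mul(2, Pow(23, Rational(1, 2))))), 2), Pow(Rational(-917, 4), -1)) = Mul(Pow(Add(18, Mul(8, Pow(23, Rational(1, 2)))), 2), Rational(-4, 917)) = Mul(Rational(-4, 917), Pow(Add(18, Mul(8, Pow(23, Rational(1, 2)))), 2))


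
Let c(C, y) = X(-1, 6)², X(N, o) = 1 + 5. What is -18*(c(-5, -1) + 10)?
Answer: -828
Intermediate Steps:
X(N, o) = 6
c(C, y) = 36 (c(C, y) = 6² = 36)
-18*(c(-5, -1) + 10) = -18*(36 + 10) = -18*46 = -828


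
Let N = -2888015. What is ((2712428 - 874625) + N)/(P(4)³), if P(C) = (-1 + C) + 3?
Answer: -262553/54 ≈ -4862.1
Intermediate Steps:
P(C) = 2 + C
((2712428 - 874625) + N)/(P(4)³) = ((2712428 - 874625) - 2888015)/((2 + 4)³) = (1837803 - 2888015)/(6³) = -1050212/216 = -1050212*1/216 = -262553/54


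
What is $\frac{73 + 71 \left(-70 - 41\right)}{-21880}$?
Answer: $\frac{976}{2735} \approx 0.35686$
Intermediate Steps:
$\frac{73 + 71 \left(-70 - 41\right)}{-21880} = \left(73 + 71 \left(-111\right)\right) \left(- \frac{1}{21880}\right) = \left(73 - 7881\right) \left(- \frac{1}{21880}\right) = \left(-7808\right) \left(- \frac{1}{21880}\right) = \frac{976}{2735}$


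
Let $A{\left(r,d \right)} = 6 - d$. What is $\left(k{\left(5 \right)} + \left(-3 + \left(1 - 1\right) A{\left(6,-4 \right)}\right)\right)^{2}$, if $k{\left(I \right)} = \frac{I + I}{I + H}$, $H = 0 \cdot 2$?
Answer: $1$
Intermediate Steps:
$H = 0$
$k{\left(I \right)} = 2$ ($k{\left(I \right)} = \frac{I + I}{I + 0} = \frac{2 I}{I} = 2$)
$\left(k{\left(5 \right)} + \left(-3 + \left(1 - 1\right) A{\left(6,-4 \right)}\right)\right)^{2} = \left(2 - \left(3 - \left(1 - 1\right) \left(6 - -4\right)\right)\right)^{2} = \left(2 - \left(3 + 0 \left(6 + 4\right)\right)\right)^{2} = \left(2 + \left(-3 + 0 \cdot 10\right)\right)^{2} = \left(2 + \left(-3 + 0\right)\right)^{2} = \left(2 - 3\right)^{2} = \left(-1\right)^{2} = 1$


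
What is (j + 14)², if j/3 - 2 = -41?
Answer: 10609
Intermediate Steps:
j = -117 (j = 6 + 3*(-41) = 6 - 123 = -117)
(j + 14)² = (-117 + 14)² = (-103)² = 10609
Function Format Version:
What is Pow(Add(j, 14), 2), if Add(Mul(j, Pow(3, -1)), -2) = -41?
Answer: 10609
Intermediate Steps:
j = -117 (j = Add(6, Mul(3, -41)) = Add(6, -123) = -117)
Pow(Add(j, 14), 2) = Pow(Add(-117, 14), 2) = Pow(-103, 2) = 10609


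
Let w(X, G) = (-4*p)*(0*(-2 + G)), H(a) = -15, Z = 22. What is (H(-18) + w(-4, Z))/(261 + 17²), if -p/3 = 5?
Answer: -3/110 ≈ -0.027273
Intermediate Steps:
p = -15 (p = -3*5 = -15)
w(X, G) = 0 (w(X, G) = (-4*(-15))*(0*(-2 + G)) = 60*0 = 0)
(H(-18) + w(-4, Z))/(261 + 17²) = (-15 + 0)/(261 + 17²) = -15/(261 + 289) = -15/550 = -15*1/550 = -3/110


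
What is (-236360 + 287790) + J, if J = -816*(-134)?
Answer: 160774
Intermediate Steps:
J = 109344
(-236360 + 287790) + J = (-236360 + 287790) + 109344 = 51430 + 109344 = 160774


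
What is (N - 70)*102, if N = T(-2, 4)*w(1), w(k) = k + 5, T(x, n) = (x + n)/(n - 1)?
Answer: -6732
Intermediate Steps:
T(x, n) = (n + x)/(-1 + n)
w(k) = 5 + k
N = 4 (N = ((4 - 2)/(-1 + 4))*(5 + 1) = (2/3)*6 = ((⅓)*2)*6 = (⅔)*6 = 4)
(N - 70)*102 = (4 - 70)*102 = -66*102 = -6732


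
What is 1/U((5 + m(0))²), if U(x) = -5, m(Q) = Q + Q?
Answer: -⅕ ≈ -0.20000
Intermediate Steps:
m(Q) = 2*Q
1/U((5 + m(0))²) = 1/(-5) = -⅕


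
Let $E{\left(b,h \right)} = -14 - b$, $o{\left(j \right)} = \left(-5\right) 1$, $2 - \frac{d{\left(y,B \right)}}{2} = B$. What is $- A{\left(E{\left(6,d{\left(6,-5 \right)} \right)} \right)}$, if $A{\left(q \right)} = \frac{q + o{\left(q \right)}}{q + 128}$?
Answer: $\frac{25}{108} \approx 0.23148$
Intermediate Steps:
$d{\left(y,B \right)} = 4 - 2 B$
$o{\left(j \right)} = -5$
$A{\left(q \right)} = \frac{-5 + q}{128 + q}$ ($A{\left(q \right)} = \frac{q - 5}{q + 128} = \frac{-5 + q}{128 + q}$)
$- A{\left(E{\left(6,d{\left(6,-5 \right)} \right)} \right)} = - \frac{-5 - 20}{128 - 20} = - \frac{-25}{108} = \left(-1\right) \left(- \frac{25}{108}\right) = \frac{25}{108}$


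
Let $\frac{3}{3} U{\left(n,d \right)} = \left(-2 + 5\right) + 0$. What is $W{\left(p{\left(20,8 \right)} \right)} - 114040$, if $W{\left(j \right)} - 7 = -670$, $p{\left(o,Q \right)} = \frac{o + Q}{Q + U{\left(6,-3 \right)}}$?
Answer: $-114703$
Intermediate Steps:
$U{\left(n,d \right)} = 3$ ($U{\left(n,d \right)} = \left(-2 + 5\right) + 0 = 3 + 0 = 3$)
$p{\left(o,Q \right)} = \frac{Q + o}{3 + Q}$ ($p{\left(o,Q \right)} = \frac{o + Q}{Q + 3} = \frac{Q + o}{3 + Q}$)
$W{\left(j \right)} = -663$ ($W{\left(j \right)} = 7 - 670 = -663$)
$W{\left(p{\left(20,8 \right)} \right)} - 114040 = -663 - 114040 = -114703$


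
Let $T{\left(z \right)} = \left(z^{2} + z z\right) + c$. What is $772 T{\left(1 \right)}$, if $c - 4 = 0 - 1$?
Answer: $3860$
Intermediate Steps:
$c = 3$ ($c = 4 + \left(0 - 1\right) = 4 - 1 = 3$)
$T{\left(z \right)} = 3 + 2 z^{2}$ ($T{\left(z \right)} = \left(z^{2} + z z\right) + 3 = \left(z^{2} + z^{2}\right) + 3 = 2 z^{2} + 3 = 3 + 2 z^{2}$)
$772 T{\left(1 \right)} = 772 \left(3 + 2 \cdot 1^{2}\right) = 772 \left(3 + 2 \cdot 1\right) = 772 \left(3 + 2\right) = 772 \cdot 5 = 3860$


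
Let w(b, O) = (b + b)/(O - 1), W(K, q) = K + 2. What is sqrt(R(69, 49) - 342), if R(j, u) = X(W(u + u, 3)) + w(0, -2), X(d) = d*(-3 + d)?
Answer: sqrt(9358) ≈ 96.737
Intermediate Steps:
W(K, q) = 2 + K
w(b, O) = 2*b/(-1 + O) (w(b, O) = (2*b)/(-1 + O) = 2*b/(-1 + O))
R(j, u) = (-1 + 2*u)*(2 + 2*u) (R(j, u) = (2 + (u + u))*(-3 + (2 + (u + u))) + 2*0/(-1 - 2) = (2 + 2*u)*(-3 + (2 + 2*u)) + 2*0/(-3) = (2 + 2*u)*(-1 + 2*u) + 2*0*(-1/3) = (-1 + 2*u)*(2 + 2*u) + 0 = (-1 + 2*u)*(2 + 2*u))
sqrt(R(69, 49) - 342) = sqrt(2*(1 + 49)*(-1 + 2*49) - 342) = sqrt(2*50*(-1 + 98) - 342) = sqrt(2*50*97 - 342) = sqrt(9700 - 342) = sqrt(9358)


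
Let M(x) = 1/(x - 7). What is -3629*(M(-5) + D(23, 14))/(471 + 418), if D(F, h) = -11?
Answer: 68951/1524 ≈ 45.243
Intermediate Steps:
M(x) = 1/(-7 + x)
-3629*(M(-5) + D(23, 14))/(471 + 418) = -3629*(1/(-7 - 5) - 11)/(471 + 418) = -3629*(1/(-12) - 11)/889 = -3629*(-1/12 - 11)/889 = -(-482657)/(12*889) = -3629*(-19/1524) = 68951/1524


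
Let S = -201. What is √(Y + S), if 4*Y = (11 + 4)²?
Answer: I*√579/2 ≈ 12.031*I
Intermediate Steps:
Y = 225/4 (Y = (11 + 4)²/4 = (¼)*15² = (¼)*225 = 225/4 ≈ 56.250)
√(Y + S) = √(225/4 - 201) = √(-579/4) = I*√579/2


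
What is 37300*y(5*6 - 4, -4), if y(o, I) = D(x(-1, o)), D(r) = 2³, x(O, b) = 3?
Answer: 298400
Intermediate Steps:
D(r) = 8
y(o, I) = 8
37300*y(5*6 - 4, -4) = 37300*8 = 298400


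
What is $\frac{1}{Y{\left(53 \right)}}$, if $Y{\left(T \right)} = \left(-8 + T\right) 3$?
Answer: $\frac{1}{135} \approx 0.0074074$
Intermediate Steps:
$Y{\left(T \right)} = -24 + 3 T$
$\frac{1}{Y{\left(53 \right)}} = \frac{1}{-24 + 3 \cdot 53} = \frac{1}{-24 + 159} = \frac{1}{135}$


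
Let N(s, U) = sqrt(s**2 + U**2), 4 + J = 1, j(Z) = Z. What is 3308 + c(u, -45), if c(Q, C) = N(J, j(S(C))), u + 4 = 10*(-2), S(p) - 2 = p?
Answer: 3308 + sqrt(1858) ≈ 3351.1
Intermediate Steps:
S(p) = 2 + p
J = -3 (J = -4 + 1 = -3)
N(s, U) = sqrt(U**2 + s**2)
u = -24 (u = -4 + 10*(-2) = -4 - 20 = -24)
c(Q, C) = sqrt(9 + (2 + C)**2) (c(Q, C) = sqrt((2 + C)**2 + (-3)**2) = sqrt((2 + C)**2 + 9) = sqrt(9 + (2 + C)**2))
3308 + c(u, -45) = 3308 + sqrt(9 + (2 - 45)**2) = 3308 + sqrt(9 + (-43)**2) = 3308 + sqrt(9 + 1849) = 3308 + sqrt(1858)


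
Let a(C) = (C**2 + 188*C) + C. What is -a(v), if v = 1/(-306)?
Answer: 57833/93636 ≈ 0.61764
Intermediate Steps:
v = -1/306 ≈ -0.0032680
a(C) = C**2 + 189*C
-a(v) = -(-1)*(189 - 1/306)/306 = -(-1)*57833/(306*306) = -1*(-57833/93636) = 57833/93636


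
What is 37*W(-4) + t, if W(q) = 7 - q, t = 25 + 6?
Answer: 438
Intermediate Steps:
t = 31
37*W(-4) + t = 37*(7 - 1*(-4)) + 31 = 37*(7 + 4) + 31 = 37*11 + 31 = 407 + 31 = 438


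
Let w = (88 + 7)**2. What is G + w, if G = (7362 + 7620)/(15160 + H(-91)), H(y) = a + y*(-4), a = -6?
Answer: 70032466/7759 ≈ 9026.0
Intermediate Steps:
w = 9025 (w = 95**2 = 9025)
H(y) = -6 - 4*y (H(y) = -6 + y*(-4) = -6 - 4*y)
G = 7491/7759 (G = (7362 + 7620)/(15160 + (-6 - 4*(-91))) = 14982/(15160 + (-6 + 364)) = 14982/(15160 + 358) = 14982/15518 = 14982*(1/15518) = 7491/7759 ≈ 0.96546)
G + w = 7491/7759 + 9025 = 70032466/7759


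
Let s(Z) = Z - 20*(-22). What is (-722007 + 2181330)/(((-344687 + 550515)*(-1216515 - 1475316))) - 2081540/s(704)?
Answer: -48053581772714593/26409916440908 ≈ -1819.5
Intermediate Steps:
s(Z) = 440 + Z (s(Z) = Z + 440 = 440 + Z)
(-722007 + 2181330)/(((-344687 + 550515)*(-1216515 - 1475316))) - 2081540/s(704) = (-722007 + 2181330)/(((-344687 + 550515)*(-1216515 - 1475316))) - 2081540/(440 + 704) = 1459323/((205828*(-2691831))) - 2081540/1144 = 1459323/(-554054191068) - 2081540*1/1144 = 1459323*(-1/554054191068) - 520385/286 = -486441/184684730356 - 520385/286 = -48053581772714593/26409916440908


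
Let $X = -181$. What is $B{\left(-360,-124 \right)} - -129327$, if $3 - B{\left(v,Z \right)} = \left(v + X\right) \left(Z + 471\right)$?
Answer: $317057$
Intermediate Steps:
$B{\left(v,Z \right)} = 3 - \left(-181 + v\right) \left(471 + Z\right)$ ($B{\left(v,Z \right)} = 3 - \left(v - 181\right) \left(Z + 471\right) = 3 - \left(-181 + v\right) \left(471 + Z\right)$)
$B{\left(-360,-124 \right)} - -129327 = \left(85254 - -169560 + 181 \left(-124\right) - \left(-124\right) \left(-360\right)\right) - -129327 = \left(85254 + 169560 - 22444 - 44640\right) + 129327 = 187730 + 129327 = 317057$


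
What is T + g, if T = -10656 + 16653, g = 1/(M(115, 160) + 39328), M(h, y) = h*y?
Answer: 346194817/57728 ≈ 5997.0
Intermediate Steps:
g = 1/57728 (g = 1/(115*160 + 39328) = 1/(18400 + 39328) = 1/57728 ≈ 1.7323e-5)
T = 5997
T + g = 5997 + 1/57728 = 346194817/57728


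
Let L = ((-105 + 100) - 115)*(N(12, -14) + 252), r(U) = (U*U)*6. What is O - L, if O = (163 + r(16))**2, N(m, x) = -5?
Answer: 2916241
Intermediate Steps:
r(U) = 6*U**2 (r(U) = U**2*6 = 6*U**2)
O = 2886601 (O = (163 + 6*16**2)**2 = (163 + 6*256)**2 = (163 + 1536)**2 = 1699**2 = 2886601)
L = -29640 (L = ((-105 + 100) - 115)*(-5 + 252) = (-5 - 115)*247 = -120*247 = -29640)
O - L = 2886601 - 1*(-29640) = 2886601 + 29640 = 2916241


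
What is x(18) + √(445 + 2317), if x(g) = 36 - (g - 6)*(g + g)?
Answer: -396 + √2762 ≈ -343.45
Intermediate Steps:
x(g) = 36 - 2*g*(-6 + g) (x(g) = 36 - (-6 + g)*2*g = 36 - 2*g*(-6 + g))
x(18) + √(445 + 2317) = (36 - 2*18² + 12*18) + √(445 + 2317) = (36 - 2*324 + 216) + √2762 = (36 - 648 + 216) + √2762 = -396 + √2762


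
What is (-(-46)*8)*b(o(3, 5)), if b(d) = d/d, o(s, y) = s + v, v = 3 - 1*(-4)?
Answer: 368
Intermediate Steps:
v = 7 (v = 3 + 4 = 7)
o(s, y) = 7 + s (o(s, y) = s + 7 = 7 + s)
b(d) = 1
(-(-46)*8)*b(o(3, 5)) = -(-46)*8*1 = -46*(-8)*1 = 368*1 = 368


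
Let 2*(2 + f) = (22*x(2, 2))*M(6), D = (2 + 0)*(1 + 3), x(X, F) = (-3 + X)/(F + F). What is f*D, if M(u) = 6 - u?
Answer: -16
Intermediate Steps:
x(X, F) = (-3 + X)/(2*F) (x(X, F) = (-3 + X)/((2*F)) = (-3 + X)*(1/(2*F)) = (-3 + X)/(2*F))
D = 8 (D = 2*4 = 8)
f = -2 (f = -2 + ((22*((½)*(-3 + 2)/2))*(6 - 1*6))/2 = -2 + ((22*((½)*(½)*(-1)))*(6 - 6))/2 = -2 + ((22*(-¼))*0)/2 = -2 + (-11/2*0)/2 = -2 + (½)*0 = -2 + 0 = -2)
f*D = -2*8 = -16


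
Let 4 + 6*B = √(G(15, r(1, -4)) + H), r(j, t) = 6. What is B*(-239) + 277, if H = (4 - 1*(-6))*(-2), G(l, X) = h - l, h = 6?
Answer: 1309/3 - 239*I*√29/6 ≈ 436.33 - 214.51*I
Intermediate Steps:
G(l, X) = 6 - l
H = -20 (H = (4 + 6)*(-2) = 10*(-2) = -20)
B = -⅔ + I*√29/6 (B = -⅔ + √((6 - 1*15) - 20)/6 = -⅔ + √((6 - 15) - 20)/6 = -⅔ + √(-9 - 20)/6 = -⅔ + √(-29)/6 = -⅔ + (I*√29)/6 = -⅔ + I*√29/6 ≈ -0.66667 + 0.89753*I)
B*(-239) + 277 = (-⅔ + I*√29/6)*(-239) + 277 = (478/3 - 239*I*√29/6) + 277 = 1309/3 - 239*I*√29/6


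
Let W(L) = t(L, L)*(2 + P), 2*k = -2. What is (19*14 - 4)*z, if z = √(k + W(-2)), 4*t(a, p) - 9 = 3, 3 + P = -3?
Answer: 262*I*√13 ≈ 944.65*I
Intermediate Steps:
P = -6 (P = -3 - 3 = -6)
t(a, p) = 3 (t(a, p) = 9/4 + (¼)*3 = 9/4 + ¾ = 3)
k = -1 (k = (½)*(-2) = -1)
W(L) = -12 (W(L) = 3*(2 - 6) = 3*(-4) = -12)
z = I*√13 (z = √(-1 - 12) = √(-13) = I*√13 ≈ 3.6056*I)
(19*14 - 4)*z = (19*14 - 4)*(I*√13) = (266 - 4)*(I*√13) = 262*(I*√13) = 262*I*√13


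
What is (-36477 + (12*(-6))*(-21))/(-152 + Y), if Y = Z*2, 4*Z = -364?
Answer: 34965/334 ≈ 104.69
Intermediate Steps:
Z = -91 (Z = (¼)*(-364) = -91)
Y = -182 (Y = -91*2 = -182)
(-36477 + (12*(-6))*(-21))/(-152 + Y) = (-36477 + (12*(-6))*(-21))/(-152 - 182) = (-36477 - 72*(-21))/(-334) = (-36477 + 1512)*(-1/334) = -34965*(-1/334) = 34965/334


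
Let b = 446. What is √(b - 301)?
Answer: √145 ≈ 12.042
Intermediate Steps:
√(b - 301) = √(446 - 301) = √145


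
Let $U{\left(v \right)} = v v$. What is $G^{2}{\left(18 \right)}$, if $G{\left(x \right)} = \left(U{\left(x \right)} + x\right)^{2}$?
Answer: $13680577296$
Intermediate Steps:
$U{\left(v \right)} = v^{2}$
$G{\left(x \right)} = \left(x + x^{2}\right)^{2}$ ($G{\left(x \right)} = \left(x^{2} + x\right)^{2} = \left(x + x^{2}\right)^{2}$)
$G^{2}{\left(18 \right)} = \left(18^{2} \left(1 + 18\right)^{2}\right)^{2} = \left(324 \cdot 19^{2}\right)^{2} = \left(324 \cdot 361\right)^{2} = 116964^{2} = 13680577296$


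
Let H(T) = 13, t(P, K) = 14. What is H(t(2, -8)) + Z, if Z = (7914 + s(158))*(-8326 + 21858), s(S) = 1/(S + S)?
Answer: 8460292002/79 ≈ 1.0709e+8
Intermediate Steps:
s(S) = 1/(2*S)
Z = 8460290975/79 (Z = (7914 + (½)/158)*(-8326 + 21858) = (7914 + (½)*(1/158))*13532 = (7914 + 1/316)*13532 = (2500825/316)*13532 = 8460290975/79 ≈ 1.0709e+8)
H(t(2, -8)) + Z = 13 + 8460290975/79 = 8460292002/79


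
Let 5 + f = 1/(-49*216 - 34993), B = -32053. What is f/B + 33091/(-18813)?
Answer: -2544088368187/1446501450387 ≈ -1.7588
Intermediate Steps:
f = -227886/45577 (f = -5 + 1/(-49*216 - 34993) = -5 + 1/(-10584 - 34993) = -5 + 1/(-45577) = -5 - 1/45577 = -227886/45577 ≈ -5.0000)
f/B + 33091/(-18813) = -227886/45577/(-32053) + 33091/(-18813) = -227886/45577*(-1/32053) + 33091*(-1/18813) = 11994/76888399 - 33091/18813 = -2544088368187/1446501450387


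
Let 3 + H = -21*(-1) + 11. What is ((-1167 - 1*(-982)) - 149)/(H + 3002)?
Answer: -334/3031 ≈ -0.11019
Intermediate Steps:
H = 29 (H = -3 + (-21*(-1) + 11) = -3 + (21 + 11) = -3 + 32 = 29)
((-1167 - 1*(-982)) - 149)/(H + 3002) = ((-1167 - 1*(-982)) - 149)/(29 + 3002) = ((-1167 + 982) - 149)/3031 = (-185 - 149)*(1/3031) = -334*1/3031 = -334/3031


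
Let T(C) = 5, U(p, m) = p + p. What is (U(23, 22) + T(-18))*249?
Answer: 12699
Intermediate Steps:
U(p, m) = 2*p
(U(23, 22) + T(-18))*249 = (2*23 + 5)*249 = (46 + 5)*249 = 51*249 = 12699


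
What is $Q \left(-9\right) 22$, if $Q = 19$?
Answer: $-3762$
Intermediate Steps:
$Q \left(-9\right) 22 = 19 \left(-9\right) 22 = \left(-171\right) 22 = -3762$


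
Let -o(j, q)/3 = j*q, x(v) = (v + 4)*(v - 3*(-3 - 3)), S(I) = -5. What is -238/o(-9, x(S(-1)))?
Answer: 238/351 ≈ 0.67806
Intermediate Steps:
x(v) = (4 + v)*(18 + v) (x(v) = (4 + v)*(v - 3*(-6)) = (4 + v)*(v + 18) = (4 + v)*(18 + v))
o(j, q) = -3*j*q
-238/o(-9, x(S(-1))) = -238*1/(27*(72 + (-5)² + 22*(-5))) = -238*1/(27*(72 + 25 - 110)) = -238/((-3*(-9)*(-13))) = -238/(-351) = -238*(-1/351) = 238/351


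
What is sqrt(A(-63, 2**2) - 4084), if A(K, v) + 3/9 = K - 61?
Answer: 5*I*sqrt(1515)/3 ≈ 64.872*I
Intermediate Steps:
A(K, v) = -184/3 + K (A(K, v) = -1/3 + (K - 61) = -1/3 + (-61 + K) = -184/3 + K)
sqrt(A(-63, 2**2) - 4084) = sqrt((-184/3 - 63) - 4084) = sqrt(-373/3 - 4084) = sqrt(-12625/3) = 5*I*sqrt(1515)/3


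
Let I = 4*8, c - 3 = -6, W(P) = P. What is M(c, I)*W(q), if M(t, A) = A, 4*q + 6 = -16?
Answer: -176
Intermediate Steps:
q = -11/2 (q = -3/2 + (1/4)*(-16) = -3/2 - 4 = -11/2 ≈ -5.5000)
c = -3 (c = 3 - 6 = -3)
I = 32
M(c, I)*W(q) = 32*(-11/2) = -176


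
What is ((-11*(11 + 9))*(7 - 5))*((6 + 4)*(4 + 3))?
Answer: -30800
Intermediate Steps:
((-11*(11 + 9))*(7 - 5))*((6 + 4)*(4 + 3)) = (-11*20*2)*(10*7) = -220*2*70 = -440*70 = -30800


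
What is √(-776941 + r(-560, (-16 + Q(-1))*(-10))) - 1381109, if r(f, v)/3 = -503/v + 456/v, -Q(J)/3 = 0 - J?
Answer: -1381109 + I*√28047596890/190 ≈ -1.3811e+6 + 881.44*I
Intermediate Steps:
Q(J) = 3*J (Q(J) = -3*(0 - J) = -(-3)*J = 3*J)
r(f, v) = -141/v (r(f, v) = 3*(-503/v + 456/v) = 3*(-47/v) = -141/v)
√(-776941 + r(-560, (-16 + Q(-1))*(-10))) - 1381109 = √(-776941 - 141*(-1/(10*(-16 + 3*(-1))))) - 1381109 = √(-776941 - 141*(-1/(10*(-16 - 3)))) - 1381109 = √(-776941 - 141/((-19*(-10)))) - 1381109 = √(-776941 - 141/190) - 1381109 = √(-147618931/190) - 1381109 = I*√28047596890/190 - 1381109 = -1381109 + I*√28047596890/190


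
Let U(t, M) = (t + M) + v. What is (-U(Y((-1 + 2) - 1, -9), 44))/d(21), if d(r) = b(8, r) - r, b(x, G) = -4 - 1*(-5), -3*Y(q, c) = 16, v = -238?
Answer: -299/30 ≈ -9.9667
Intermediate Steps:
Y(q, c) = -16/3 (Y(q, c) = -1/3*16 = -16/3)
b(x, G) = 1 (b(x, G) = -4 + 5 = 1)
U(t, M) = -238 + M + t (U(t, M) = (t + M) - 238 = (M + t) - 238 = -238 + M + t)
d(r) = 1 - r
(-U(Y((-1 + 2) - 1, -9), 44))/d(21) = (-(-238 + 44 - 16/3))/(1 - 1*21) = (-1*(-598/3))/(1 - 21) = (598/3)/(-20) = (598/3)*(-1/20) = -299/30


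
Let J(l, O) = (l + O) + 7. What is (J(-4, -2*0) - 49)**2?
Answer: 2116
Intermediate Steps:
J(l, O) = 7 + O + l (J(l, O) = (O + l) + 7 = 7 + O + l)
(J(-4, -2*0) - 49)**2 = ((7 - 2*0 - 4) - 49)**2 = ((7 + 0 - 4) - 49)**2 = (3 - 49)**2 = (-46)**2 = 2116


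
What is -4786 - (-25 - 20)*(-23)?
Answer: -5821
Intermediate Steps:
-4786 - (-25 - 20)*(-23) = -4786 - (-45)*(-23) = -4786 - 1*1035 = -4786 - 1035 = -5821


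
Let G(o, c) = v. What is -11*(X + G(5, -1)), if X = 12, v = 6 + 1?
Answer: -209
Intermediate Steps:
v = 7
G(o, c) = 7
-11*(X + G(5, -1)) = -11*(12 + 7) = -11*19 = -209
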